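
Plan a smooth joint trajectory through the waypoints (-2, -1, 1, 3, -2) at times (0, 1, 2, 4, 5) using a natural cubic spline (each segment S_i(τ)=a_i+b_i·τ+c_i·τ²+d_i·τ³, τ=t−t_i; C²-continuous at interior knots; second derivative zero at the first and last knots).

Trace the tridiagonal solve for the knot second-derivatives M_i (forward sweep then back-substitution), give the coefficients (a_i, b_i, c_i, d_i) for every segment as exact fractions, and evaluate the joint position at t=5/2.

  seg 0: a=-2 b=48/61 c=0 d=13/61
  seg 1: a=-1 b=87/61 c=39/61 d=-4/61
  seg 2: a=1 b=153/61 c=27/61 d=-73/122
  seg 3: a=3 b=-177/61 c=-192/61 d=64/61
S(5/2) = 2235/976

Δ: Δ0=1, Δ1=2, Δ2=1, Δ3=-5
row 1: diag=4, rhs=6; c'=1/4, d'=3/2
row 2: denom=6−1·1/4=23/4; d'=(-6−1·3/2)/(23/4)=-30/23
row 3: denom=6−2·8/23=122/23; d'=(-36−2·-30/23)/(122/23)=-384/61
back: M3=-384/61
back: M2=-30/23−8/23·-384/61=54/61
back: M1=3/2−1/4·54/61=78/61
M: M0=0, M1=78/61, M2=54/61, M3=-384/61, M4=0
seg 0: a=-2, c=M0/2=0, d=(M1−M0)/(6·1)=13/61, b=Δ0−h0·(2M0+M1)/6=48/61
seg 1: a=-1, c=M1/2=39/61, d=(M2−M1)/(6·1)=-4/61, b=Δ1−h1·(2M1+M2)/6=87/61
seg 2: a=1, c=M2/2=27/61, d=(M3−M2)/(6·2)=-73/122, b=Δ2−h2·(2M2+M3)/6=153/61
seg 3: a=3, c=M3/2=-192/61, d=(M4−M3)/(6·1)=64/61, b=Δ3−h3·(2M3+M4)/6=-177/61
t_q=5/2 → seg 2, τ=1/2; S=1+153/61·τ+27/61·τ²+-73/122·τ³=2235/976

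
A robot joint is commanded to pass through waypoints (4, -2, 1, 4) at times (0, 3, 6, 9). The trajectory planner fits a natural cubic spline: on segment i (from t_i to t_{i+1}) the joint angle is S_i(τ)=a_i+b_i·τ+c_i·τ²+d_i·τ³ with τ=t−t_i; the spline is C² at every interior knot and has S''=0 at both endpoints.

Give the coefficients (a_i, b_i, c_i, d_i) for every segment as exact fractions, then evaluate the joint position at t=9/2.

  seg 0: a=4 b=-14/5 c=0 d=4/45
  seg 1: a=-2 b=-2/5 c=4/5 d=-1/9
  seg 2: a=1 b=7/5 c=-1/5 d=1/45
S(9/2) = -47/40

Δ: Δ0=-2, Δ1=1, Δ2=1
row 1: diag=12, rhs=18; c'=1/4, d'=3/2
row 2: denom=12−3·1/4=45/4; d'=(0−3·3/2)/(45/4)=-2/5
back: M2=-2/5
back: M1=3/2−1/4·-2/5=8/5
M: M0=0, M1=8/5, M2=-2/5, M3=0
seg 0: a=4, c=M0/2=0, d=(M1−M0)/(6·3)=4/45, b=Δ0−h0·(2M0+M1)/6=-14/5
seg 1: a=-2, c=M1/2=4/5, d=(M2−M1)/(6·3)=-1/9, b=Δ1−h1·(2M1+M2)/6=-2/5
seg 2: a=1, c=M2/2=-1/5, d=(M3−M2)/(6·3)=1/45, b=Δ2−h2·(2M2+M3)/6=7/5
t_q=9/2 → seg 1, τ=3/2; S=-2+-2/5·τ+4/5·τ²+-1/9·τ³=-47/40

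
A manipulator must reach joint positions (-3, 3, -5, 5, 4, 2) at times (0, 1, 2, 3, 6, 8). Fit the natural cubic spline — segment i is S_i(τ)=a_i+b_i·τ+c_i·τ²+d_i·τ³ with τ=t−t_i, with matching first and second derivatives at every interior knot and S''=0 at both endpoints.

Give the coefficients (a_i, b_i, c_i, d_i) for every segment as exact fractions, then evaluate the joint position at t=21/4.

Δ: Δ0=6, Δ1=-8, Δ2=10, Δ3=-1/3, Δ4=-1
row 1: diag=4, rhs=-84; c'=1/4, d'=-21
row 2: denom=4−1·1/4=15/4; d'=(108−1·-21)/(15/4)=172/5
row 3: denom=8−1·4/15=116/15; d'=(-62−1·172/5)/(116/15)=-723/58
row 4: denom=10−3·45/116=1025/116; d'=(-4−3·-723/58)/(1025/116)=3874/1025
back: M4=3874/1025
back: M3=-723/58−45/116·3874/1025=-2856/205
back: M2=172/5−4/15·-2856/205=39068/1025
back: M1=-21−1/4·39068/1025=-31292/1025
M: M0=0, M1=-31292/1025, M2=39068/1025, M3=-2856/205, M4=3874/1025, M5=0
seg 0: a=-3, c=M0/2=0, d=(M1−M0)/(6·1)=-15646/3075, b=Δ0−h0·(2M0+M1)/6=34096/3075
seg 1: a=3, c=M1/2=-15646/1025, d=(M2−M1)/(6·1)=7036/615, b=Δ1−h1·(2M1+M2)/6=-12842/3075
seg 2: a=-5, c=M2/2=19534/1025, d=(M3−M2)/(6·1)=-26674/3075, b=Δ2−h2·(2M2+M3)/6=-1178/3075
seg 3: a=5, c=M3/2=-1428/205, d=(M4−M3)/(6·3)=9077/9225, b=Δ3−h3·(2M3+M4)/6=36004/3075
seg 4: a=4, c=M4/2=1937/1025, d=(M5−M4)/(6·2)=-1937/6150, b=Δ4−h4·(2M4+M5)/6=-10823/3075
t_q=21/4 → seg 3, τ=9/4; S=5+36004/3075·τ+-1428/205·τ²+9077/9225·τ³=478069/65600

  seg 0: a=-3 b=34096/3075 c=0 d=-15646/3075
  seg 1: a=3 b=-12842/3075 c=-15646/1025 d=7036/615
  seg 2: a=-5 b=-1178/3075 c=19534/1025 d=-26674/3075
  seg 3: a=5 b=36004/3075 c=-1428/205 d=9077/9225
  seg 4: a=4 b=-10823/3075 c=1937/1025 d=-1937/6150
S(21/4) = 478069/65600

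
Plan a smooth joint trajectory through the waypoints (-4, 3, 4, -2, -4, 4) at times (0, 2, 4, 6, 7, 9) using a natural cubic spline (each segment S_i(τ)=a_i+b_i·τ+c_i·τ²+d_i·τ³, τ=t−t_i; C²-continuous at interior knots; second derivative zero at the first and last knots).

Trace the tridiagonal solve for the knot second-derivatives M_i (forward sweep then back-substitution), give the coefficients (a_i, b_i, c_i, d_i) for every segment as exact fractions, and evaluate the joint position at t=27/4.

  seg 0: a=-4 b=1931/477 c=0 d=-523/3816
  seg 1: a=3 b=2293/954 c=-523/636 d=-247/3816
  seg 2: a=4 b=-793/477 c=-385/318 d=517/1908
  seg 3: a=-2 b=-1552/477 c=22/53 d=400/477
  seg 4: a=-4 b=44/477 c=466/159 d=-233/477
S(27/4) = -4901/1272

Δ: Δ0=7/2, Δ1=1/2, Δ2=-3, Δ3=-2, Δ4=4
row 1: diag=8, rhs=-18; c'=1/4, d'=-9/4
row 2: denom=8−2·1/4=15/2; d'=(-21−2·-9/4)/(15/2)=-11/5
row 3: denom=6−2·4/15=82/15; d'=(6−2·-11/5)/(82/15)=78/41
row 4: denom=6−1·15/82=477/82; d'=(36−1·78/41)/(477/82)=932/159
back: M4=932/159
back: M3=78/41−15/82·932/159=44/53
back: M2=-11/5−4/15·44/53=-385/159
back: M1=-9/4−1/4·-385/159=-523/318
M: M0=0, M1=-523/318, M2=-385/159, M3=44/53, M4=932/159, M5=0
seg 0: a=-4, c=M0/2=0, d=(M1−M0)/(6·2)=-523/3816, b=Δ0−h0·(2M0+M1)/6=1931/477
seg 1: a=3, c=M1/2=-523/636, d=(M2−M1)/(6·2)=-247/3816, b=Δ1−h1·(2M1+M2)/6=2293/954
seg 2: a=4, c=M2/2=-385/318, d=(M3−M2)/(6·2)=517/1908, b=Δ2−h2·(2M2+M3)/6=-793/477
seg 3: a=-2, c=M3/2=22/53, d=(M4−M3)/(6·1)=400/477, b=Δ3−h3·(2M3+M4)/6=-1552/477
seg 4: a=-4, c=M4/2=466/159, d=(M5−M4)/(6·2)=-233/477, b=Δ4−h4·(2M4+M5)/6=44/477
t_q=27/4 → seg 3, τ=3/4; S=-2+-1552/477·τ+22/53·τ²+400/477·τ³=-4901/1272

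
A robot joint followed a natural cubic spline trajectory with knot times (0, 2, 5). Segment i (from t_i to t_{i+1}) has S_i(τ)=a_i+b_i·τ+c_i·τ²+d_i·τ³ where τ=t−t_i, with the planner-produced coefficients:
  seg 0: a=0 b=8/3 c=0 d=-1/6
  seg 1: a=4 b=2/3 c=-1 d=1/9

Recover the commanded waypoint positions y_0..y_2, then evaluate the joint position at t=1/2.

y_0 = S_0(0) = a_0 = 0
y_1 = S_1(0) = a_1 = 4
y_2 = S_1(3) = 0
t_q=1/2 is in segment 0 (τ=1/2); S_0(τ)=21/16

y_0=0 y_1=4 y_2=0
S(1/2) = 21/16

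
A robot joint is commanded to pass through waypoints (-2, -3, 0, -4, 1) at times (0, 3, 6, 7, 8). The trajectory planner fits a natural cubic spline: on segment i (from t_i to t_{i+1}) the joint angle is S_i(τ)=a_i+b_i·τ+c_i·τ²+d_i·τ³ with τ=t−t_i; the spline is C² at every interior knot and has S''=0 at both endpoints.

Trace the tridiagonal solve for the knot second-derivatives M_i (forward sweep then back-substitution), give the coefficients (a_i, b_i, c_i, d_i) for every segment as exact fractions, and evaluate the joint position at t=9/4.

  seg 0: a=-2 b=-71/48 c=0 d=55/432
  seg 1: a=-3 b=47/24 c=55/48 d=-211/432
  seg 2: a=0 b=-209/48 c=-13/4 d=173/48
  seg 3: a=-4 b=-1/24 c=121/16 d=-121/48
S(9/4) = -3971/1024

Δ: Δ0=-1/3, Δ1=1, Δ2=-4, Δ3=5
row 1: diag=12, rhs=8; c'=1/4, d'=2/3
row 2: denom=8−3·1/4=29/4; d'=(-30−3·2/3)/(29/4)=-128/29
row 3: denom=4−1·4/29=112/29; d'=(54−1·-128/29)/(112/29)=121/8
back: M3=121/8
back: M2=-128/29−4/29·121/8=-13/2
back: M1=2/3−1/4·-13/2=55/24
M: M0=0, M1=55/24, M2=-13/2, M3=121/8, M4=0
seg 0: a=-2, c=M0/2=0, d=(M1−M0)/(6·3)=55/432, b=Δ0−h0·(2M0+M1)/6=-71/48
seg 1: a=-3, c=M1/2=55/48, d=(M2−M1)/(6·3)=-211/432, b=Δ1−h1·(2M1+M2)/6=47/24
seg 2: a=0, c=M2/2=-13/4, d=(M3−M2)/(6·1)=173/48, b=Δ2−h2·(2M2+M3)/6=-209/48
seg 3: a=-4, c=M3/2=121/16, d=(M4−M3)/(6·1)=-121/48, b=Δ3−h3·(2M3+M4)/6=-1/24
t_q=9/4 → seg 0, τ=9/4; S=-2+-71/48·τ+0·τ²+55/432·τ³=-3971/1024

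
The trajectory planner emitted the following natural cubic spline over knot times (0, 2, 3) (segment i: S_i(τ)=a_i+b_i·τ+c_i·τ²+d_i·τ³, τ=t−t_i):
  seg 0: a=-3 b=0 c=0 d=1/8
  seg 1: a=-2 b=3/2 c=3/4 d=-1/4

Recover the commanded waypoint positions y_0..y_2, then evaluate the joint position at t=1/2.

y_0 = S_0(0) = a_0 = -3
y_1 = S_1(0) = a_1 = -2
y_2 = S_1(1) = 0
t_q=1/2 is in segment 0 (τ=1/2); S_0(τ)=-191/64

y_0=-3 y_1=-2 y_2=0
S(1/2) = -191/64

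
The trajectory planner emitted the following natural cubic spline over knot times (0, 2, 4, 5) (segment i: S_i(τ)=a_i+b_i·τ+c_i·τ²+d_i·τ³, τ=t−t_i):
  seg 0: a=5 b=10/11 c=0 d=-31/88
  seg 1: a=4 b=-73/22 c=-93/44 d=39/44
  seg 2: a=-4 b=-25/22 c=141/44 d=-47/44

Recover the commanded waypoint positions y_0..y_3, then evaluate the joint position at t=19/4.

y_0=5 y_1=4 y_2=-4 y_3=-3
S(19/4) = -9857/2816

y_0 = S_0(0) = a_0 = 5
y_1 = S_1(0) = a_1 = 4
y_2 = S_2(0) = a_2 = -4
y_3 = S_2(1) = -3
t_q=19/4 is in segment 2 (τ=3/4); S_2(τ)=-9857/2816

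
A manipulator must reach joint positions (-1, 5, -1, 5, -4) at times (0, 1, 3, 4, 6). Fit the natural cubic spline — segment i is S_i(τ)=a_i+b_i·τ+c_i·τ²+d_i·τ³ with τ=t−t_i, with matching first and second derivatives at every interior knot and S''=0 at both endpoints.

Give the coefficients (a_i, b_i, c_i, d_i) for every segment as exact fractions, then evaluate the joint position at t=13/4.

Δ: Δ0=6, Δ1=-3, Δ2=6, Δ3=-9/2
row 1: diag=6, rhs=-54; c'=1/3, d'=-9
row 2: denom=6−2·1/3=16/3; d'=(54−2·-9)/(16/3)=27/2
row 3: denom=6−1·3/16=93/16; d'=(-63−1·27/2)/(93/16)=-408/31
back: M3=-408/31
back: M2=27/2−3/16·-408/31=495/31
back: M1=-9−1/3·495/31=-444/31
M: M0=0, M1=-444/31, M2=495/31, M3=-408/31, M4=0
seg 0: a=-1, c=M0/2=0, d=(M1−M0)/(6·1)=-74/31, b=Δ0−h0·(2M0+M1)/6=260/31
seg 1: a=5, c=M1/2=-222/31, d=(M2−M1)/(6·2)=313/124, b=Δ1−h1·(2M1+M2)/6=38/31
seg 2: a=-1, c=M2/2=495/62, d=(M3−M2)/(6·1)=-301/62, b=Δ2−h2·(2M2+M3)/6=89/31
seg 3: a=5, c=M3/2=-204/31, d=(M4−M3)/(6·2)=34/31, b=Δ3−h3·(2M3+M4)/6=265/62
t_q=13/4 → seg 2, τ=1/4; S=-1+89/31·τ+495/62·τ²+-301/62·τ³=559/3968

  seg 0: a=-1 b=260/31 c=0 d=-74/31
  seg 1: a=5 b=38/31 c=-222/31 d=313/124
  seg 2: a=-1 b=89/31 c=495/62 d=-301/62
  seg 3: a=5 b=265/62 c=-204/31 d=34/31
S(13/4) = 559/3968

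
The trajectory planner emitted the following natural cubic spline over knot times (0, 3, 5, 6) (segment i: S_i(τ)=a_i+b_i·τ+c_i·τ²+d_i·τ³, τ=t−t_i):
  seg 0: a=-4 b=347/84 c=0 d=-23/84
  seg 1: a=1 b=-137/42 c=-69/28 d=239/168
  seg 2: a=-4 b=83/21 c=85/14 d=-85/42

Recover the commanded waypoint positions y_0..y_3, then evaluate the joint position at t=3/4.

y_0=-4 y_1=1 y_2=-4 y_3=4
S(3/4) = -1823/1792

y_0 = S_0(0) = a_0 = -4
y_1 = S_1(0) = a_1 = 1
y_2 = S_2(0) = a_2 = -4
y_3 = S_2(1) = 4
t_q=3/4 is in segment 0 (τ=3/4); S_0(τ)=-1823/1792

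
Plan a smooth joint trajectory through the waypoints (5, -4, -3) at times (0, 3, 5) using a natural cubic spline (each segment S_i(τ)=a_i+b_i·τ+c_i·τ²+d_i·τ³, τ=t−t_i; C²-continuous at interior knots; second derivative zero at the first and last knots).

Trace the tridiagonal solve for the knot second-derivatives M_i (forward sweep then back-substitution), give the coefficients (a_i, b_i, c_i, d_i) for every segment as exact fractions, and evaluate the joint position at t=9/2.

  seg 0: a=5 b=-81/20 c=0 d=7/60
  seg 1: a=-4 b=-9/10 c=21/20 d=-7/40
S(9/2) = -229/64

Δ: Δ0=-3, Δ1=1/2
row 1: diag=10, rhs=21; c'=1/5, d'=21/10
back: M1=21/10
M: M0=0, M1=21/10, M2=0
seg 0: a=5, c=M0/2=0, d=(M1−M0)/(6·3)=7/60, b=Δ0−h0·(2M0+M1)/6=-81/20
seg 1: a=-4, c=M1/2=21/20, d=(M2−M1)/(6·2)=-7/40, b=Δ1−h1·(2M1+M2)/6=-9/10
t_q=9/2 → seg 1, τ=3/2; S=-4+-9/10·τ+21/20·τ²+-7/40·τ³=-229/64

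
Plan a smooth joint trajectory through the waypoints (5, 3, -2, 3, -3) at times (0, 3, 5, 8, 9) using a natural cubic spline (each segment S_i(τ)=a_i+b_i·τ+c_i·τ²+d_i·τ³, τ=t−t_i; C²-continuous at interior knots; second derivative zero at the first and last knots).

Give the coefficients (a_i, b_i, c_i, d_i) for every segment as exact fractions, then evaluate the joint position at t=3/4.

  seg 0: a=5 b=553/1356 c=0 d=-1457/12204
  seg 1: a=3 b=-1909/678 c=-1457/1356 d=557/904
  seg 2: a=-2 b=95/339 c=889/339 d=-2197/3051
  seg 3: a=3 b=-1162/339 c=-436/113 d=436/339
S(3/4) = 152031/28928

Δ: Δ0=-2/3, Δ1=-5/2, Δ2=5/3, Δ3=-6
row 1: diag=10, rhs=-11; c'=1/5, d'=-11/10
row 2: denom=10−2·1/5=48/5; d'=(25−2·-11/10)/(48/5)=17/6
row 3: denom=8−3·5/16=113/16; d'=(-46−3·17/6)/(113/16)=-872/113
back: M3=-872/113
back: M2=17/6−5/16·-872/113=1778/339
back: M1=-11/10−1/5·1778/339=-1457/678
M: M0=0, M1=-1457/678, M2=1778/339, M3=-872/113, M4=0
seg 0: a=5, c=M0/2=0, d=(M1−M0)/(6·3)=-1457/12204, b=Δ0−h0·(2M0+M1)/6=553/1356
seg 1: a=3, c=M1/2=-1457/1356, d=(M2−M1)/(6·2)=557/904, b=Δ1−h1·(2M1+M2)/6=-1909/678
seg 2: a=-2, c=M2/2=889/339, d=(M3−M2)/(6·3)=-2197/3051, b=Δ2−h2·(2M2+M3)/6=95/339
seg 3: a=3, c=M3/2=-436/113, d=(M4−M3)/(6·1)=436/339, b=Δ3−h3·(2M3+M4)/6=-1162/339
t_q=3/4 → seg 0, τ=3/4; S=5+553/1356·τ+0·τ²+-1457/12204·τ³=152031/28928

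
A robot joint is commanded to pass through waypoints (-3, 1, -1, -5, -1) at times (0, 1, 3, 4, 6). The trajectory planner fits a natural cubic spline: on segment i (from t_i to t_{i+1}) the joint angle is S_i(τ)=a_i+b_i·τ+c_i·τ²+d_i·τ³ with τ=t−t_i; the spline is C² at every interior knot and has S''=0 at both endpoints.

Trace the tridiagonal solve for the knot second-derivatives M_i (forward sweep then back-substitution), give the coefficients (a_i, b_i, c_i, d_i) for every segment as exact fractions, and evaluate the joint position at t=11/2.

Δ: Δ0=4, Δ1=-1, Δ2=-4, Δ3=2
row 1: diag=6, rhs=-30; c'=1/3, d'=-5
row 2: denom=6−2·1/3=16/3; d'=(-18−2·-5)/(16/3)=-3/2
row 3: denom=6−1·3/16=93/16; d'=(36−1·-3/2)/(93/16)=200/31
back: M3=200/31
back: M2=-3/2−3/16·200/31=-84/31
back: M1=-5−1/3·-84/31=-127/31
M: M0=0, M1=-127/31, M2=-84/31, M3=200/31, M4=0
seg 0: a=-3, c=M0/2=0, d=(M1−M0)/(6·1)=-127/186, b=Δ0−h0·(2M0+M1)/6=871/186
seg 1: a=1, c=M1/2=-127/62, d=(M2−M1)/(6·2)=43/372, b=Δ1−h1·(2M1+M2)/6=245/93
seg 2: a=-1, c=M2/2=-42/31, d=(M3−M2)/(6·1)=142/93, b=Δ2−h2·(2M2+M3)/6=-388/93
seg 3: a=-5, c=M3/2=100/31, d=(M4−M3)/(6·2)=-50/93, b=Δ3−h3·(2M3+M4)/6=-214/93
t_q=11/2 → seg 3, τ=3/2; S=-5+-214/93·τ+100/31·τ²+-50/93·τ³=-373/124

  seg 0: a=-3 b=871/186 c=0 d=-127/186
  seg 1: a=1 b=245/93 c=-127/62 d=43/372
  seg 2: a=-1 b=-388/93 c=-42/31 d=142/93
  seg 3: a=-5 b=-214/93 c=100/31 d=-50/93
S(11/2) = -373/124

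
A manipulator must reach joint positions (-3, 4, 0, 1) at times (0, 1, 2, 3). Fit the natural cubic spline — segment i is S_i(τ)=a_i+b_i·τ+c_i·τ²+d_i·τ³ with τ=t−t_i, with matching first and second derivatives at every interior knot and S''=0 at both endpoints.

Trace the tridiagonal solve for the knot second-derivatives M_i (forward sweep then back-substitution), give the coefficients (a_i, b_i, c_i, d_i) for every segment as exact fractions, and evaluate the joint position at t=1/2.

Δ: Δ0=7, Δ1=-4, Δ2=1
row 1: diag=4, rhs=-66; c'=1/4, d'=-33/2
row 2: denom=4−1·1/4=15/4; d'=(30−1·-33/2)/(15/4)=62/5
back: M2=62/5
back: M1=-33/2−1/4·62/5=-98/5
M: M0=0, M1=-98/5, M2=62/5, M3=0
seg 0: a=-3, c=M0/2=0, d=(M1−M0)/(6·1)=-49/15, b=Δ0−h0·(2M0+M1)/6=154/15
seg 1: a=4, c=M1/2=-49/5, d=(M2−M1)/(6·1)=16/3, b=Δ1−h1·(2M1+M2)/6=7/15
seg 2: a=0, c=M2/2=31/5, d=(M3−M2)/(6·1)=-31/15, b=Δ2−h2·(2M2+M3)/6=-47/15
t_q=1/2 → seg 0, τ=1/2; S=-3+154/15·τ+0·τ²+-49/15·τ³=69/40

  seg 0: a=-3 b=154/15 c=0 d=-49/15
  seg 1: a=4 b=7/15 c=-49/5 d=16/3
  seg 2: a=0 b=-47/15 c=31/5 d=-31/15
S(1/2) = 69/40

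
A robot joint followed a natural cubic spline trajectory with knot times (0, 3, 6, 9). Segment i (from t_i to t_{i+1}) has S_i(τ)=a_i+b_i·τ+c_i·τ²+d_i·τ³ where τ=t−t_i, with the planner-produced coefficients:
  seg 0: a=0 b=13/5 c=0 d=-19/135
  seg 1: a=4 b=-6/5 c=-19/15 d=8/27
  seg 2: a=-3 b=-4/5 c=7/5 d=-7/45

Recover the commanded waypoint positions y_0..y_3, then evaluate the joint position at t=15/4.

y_0 = S_0(0) = a_0 = 0
y_1 = S_1(0) = a_1 = 4
y_2 = S_2(0) = a_2 = -3
y_3 = S_2(3) = 3
t_q=15/4 is in segment 1 (τ=3/4); S_1(τ)=201/80

y_0=0 y_1=4 y_2=-3 y_3=3
S(15/4) = 201/80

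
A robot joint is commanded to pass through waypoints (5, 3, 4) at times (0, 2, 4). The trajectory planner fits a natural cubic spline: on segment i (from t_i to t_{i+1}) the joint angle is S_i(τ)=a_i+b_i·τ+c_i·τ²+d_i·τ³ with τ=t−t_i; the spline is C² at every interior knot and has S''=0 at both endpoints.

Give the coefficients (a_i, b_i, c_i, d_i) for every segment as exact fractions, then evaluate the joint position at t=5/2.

Δ: Δ0=-1, Δ1=1/2
row 1: diag=8, rhs=9; c'=1/4, d'=9/8
back: M1=9/8
M: M0=0, M1=9/8, M2=0
seg 0: a=5, c=M0/2=0, d=(M1−M0)/(6·2)=3/32, b=Δ0−h0·(2M0+M1)/6=-11/8
seg 1: a=3, c=M1/2=9/16, d=(M2−M1)/(6·2)=-3/32, b=Δ1−h1·(2M1+M2)/6=-1/4
t_q=5/2 → seg 1, τ=1/2; S=3+-1/4·τ+9/16·τ²+-3/32·τ³=769/256

  seg 0: a=5 b=-11/8 c=0 d=3/32
  seg 1: a=3 b=-1/4 c=9/16 d=-3/32
S(5/2) = 769/256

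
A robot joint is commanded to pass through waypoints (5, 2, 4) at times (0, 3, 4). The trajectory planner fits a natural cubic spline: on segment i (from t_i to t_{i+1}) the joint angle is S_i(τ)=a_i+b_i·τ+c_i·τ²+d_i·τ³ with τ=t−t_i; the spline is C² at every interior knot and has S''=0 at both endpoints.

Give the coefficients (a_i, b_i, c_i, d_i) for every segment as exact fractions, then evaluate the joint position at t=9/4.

Δ: Δ0=-1, Δ1=2
row 1: diag=8, rhs=18; c'=1/8, d'=9/4
back: M1=9/4
M: M0=0, M1=9/4, M2=0
seg 0: a=5, c=M0/2=0, d=(M1−M0)/(6·3)=1/8, b=Δ0−h0·(2M0+M1)/6=-17/8
seg 1: a=2, c=M1/2=9/8, d=(M2−M1)/(6·1)=-3/8, b=Δ1−h1·(2M1+M2)/6=5/4
t_q=9/4 → seg 0, τ=9/4; S=5+-17/8·τ+0·τ²+1/8·τ³=841/512

  seg 0: a=5 b=-17/8 c=0 d=1/8
  seg 1: a=2 b=5/4 c=9/8 d=-3/8
S(9/4) = 841/512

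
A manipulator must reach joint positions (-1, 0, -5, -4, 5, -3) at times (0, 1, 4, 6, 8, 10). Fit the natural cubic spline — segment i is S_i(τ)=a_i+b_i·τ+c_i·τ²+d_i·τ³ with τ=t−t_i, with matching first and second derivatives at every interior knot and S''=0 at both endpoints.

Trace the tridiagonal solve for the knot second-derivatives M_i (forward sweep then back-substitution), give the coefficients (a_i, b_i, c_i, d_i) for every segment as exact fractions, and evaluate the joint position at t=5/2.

Δ: Δ0=1, Δ1=-5/3, Δ2=1/2, Δ3=9/2, Δ4=-4
row 1: diag=8, rhs=-16; c'=3/8, d'=-2
row 2: denom=10−3·3/8=71/8; d'=(13−3·-2)/(71/8)=152/71
row 3: denom=8−2·16/71=536/71; d'=(24−2·152/71)/(536/71)=175/67
row 4: denom=8−2·71/268=1001/134; d'=(-51−2·175/67)/(1001/134)=-7534/1001
back: M4=-7534/1001
back: M3=175/67−71/268·-7534/1001=9221/2002
back: M2=152/71−16/71·9221/2002=1104/1001
back: M1=-2−3/8·1104/1001=-2416/1001
M: M0=0, M1=-2416/1001, M2=1104/1001, M3=9221/2002, M4=-7534/1001, M5=0
seg 0: a=-1, c=M0/2=0, d=(M1−M0)/(6·1)=-1208/3003, b=Δ0−h0·(2M0+M1)/6=4211/3003
seg 1: a=0, c=M1/2=-1208/1001, d=(M2−M1)/(6·3)=160/819, b=Δ1−h1·(2M1+M2)/6=587/3003
seg 2: a=-5, c=M2/2=552/1001, d=(M3−M2)/(6·2)=7013/24024, b=Δ2−h2·(2M2+M3)/6=-409/231
seg 3: a=-4, c=M3/2=9221/4004, d=(M4−M3)/(6·2)=-24289/24024, b=Δ3−h3·(2M3+M4)/6=3379/858
seg 4: a=5, c=M4/2=-3767/1001, d=(M5−M4)/(6·2)=3767/6006, b=Δ4−h4·(2M4+M5)/6=3056/3003
t_q=5/2 → seg 1, τ=3/2; S=0+587/3003·τ+-1208/1001·τ²+160/819·τ³=-3529/2002

  seg 0: a=-1 b=4211/3003 c=0 d=-1208/3003
  seg 1: a=0 b=587/3003 c=-1208/1001 d=160/819
  seg 2: a=-5 b=-409/231 c=552/1001 d=7013/24024
  seg 3: a=-4 b=3379/858 c=9221/4004 d=-24289/24024
  seg 4: a=5 b=3056/3003 c=-3767/1001 d=3767/6006
S(5/2) = -3529/2002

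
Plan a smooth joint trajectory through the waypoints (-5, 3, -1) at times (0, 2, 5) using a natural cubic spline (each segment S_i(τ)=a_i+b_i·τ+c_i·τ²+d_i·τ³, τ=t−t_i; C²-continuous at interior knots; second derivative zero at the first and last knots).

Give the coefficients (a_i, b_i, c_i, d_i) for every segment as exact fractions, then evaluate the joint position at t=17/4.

Δ: Δ0=4, Δ1=-4/3
row 1: diag=10, rhs=-32; c'=3/10, d'=-16/5
back: M1=-16/5
M: M0=0, M1=-16/5, M2=0
seg 0: a=-5, c=M0/2=0, d=(M1−M0)/(6·2)=-4/15, b=Δ0−h0·(2M0+M1)/6=76/15
seg 1: a=3, c=M1/2=-8/5, d=(M2−M1)/(6·3)=8/45, b=Δ1−h1·(2M1+M2)/6=28/15
t_q=17/4 → seg 1, τ=9/4; S=3+28/15·τ+-8/5·τ²+8/45·τ³=9/8

  seg 0: a=-5 b=76/15 c=0 d=-4/15
  seg 1: a=3 b=28/15 c=-8/5 d=8/45
S(17/4) = 9/8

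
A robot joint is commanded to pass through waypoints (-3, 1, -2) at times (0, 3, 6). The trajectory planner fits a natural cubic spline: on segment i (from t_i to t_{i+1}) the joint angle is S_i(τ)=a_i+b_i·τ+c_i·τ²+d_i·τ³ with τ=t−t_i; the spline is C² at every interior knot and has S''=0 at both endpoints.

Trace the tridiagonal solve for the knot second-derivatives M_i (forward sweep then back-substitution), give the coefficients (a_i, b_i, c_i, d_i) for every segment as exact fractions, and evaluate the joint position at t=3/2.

Δ: Δ0=4/3, Δ1=-1
row 1: diag=12, rhs=-14; c'=1/4, d'=-7/6
back: M1=-7/6
M: M0=0, M1=-7/6, M2=0
seg 0: a=-3, c=M0/2=0, d=(M1−M0)/(6·3)=-7/108, b=Δ0−h0·(2M0+M1)/6=23/12
seg 1: a=1, c=M1/2=-7/12, d=(M2−M1)/(6·3)=7/108, b=Δ1−h1·(2M1+M2)/6=1/6
t_q=3/2 → seg 0, τ=3/2; S=-3+23/12·τ+0·τ²+-7/108·τ³=-11/32

  seg 0: a=-3 b=23/12 c=0 d=-7/108
  seg 1: a=1 b=1/6 c=-7/12 d=7/108
S(3/2) = -11/32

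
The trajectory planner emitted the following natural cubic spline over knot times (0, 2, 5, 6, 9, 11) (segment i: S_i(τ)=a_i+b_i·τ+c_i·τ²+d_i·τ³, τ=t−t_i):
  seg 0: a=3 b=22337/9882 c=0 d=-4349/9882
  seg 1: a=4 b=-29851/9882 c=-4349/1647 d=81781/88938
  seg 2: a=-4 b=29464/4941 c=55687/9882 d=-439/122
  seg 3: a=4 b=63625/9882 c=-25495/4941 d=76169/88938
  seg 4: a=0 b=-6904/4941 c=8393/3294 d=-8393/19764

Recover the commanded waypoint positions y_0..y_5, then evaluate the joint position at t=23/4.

y_0 = S_0(0) = a_0 = 3
y_1 = S_1(0) = a_1 = 4
y_2 = S_2(0) = a_2 = -4
y_3 = S_3(0) = a_3 = 4
y_4 = S_4(0) = a_4 = 0
y_5 = S_4(2) = 4
t_q=23/4 is in segment 2 (τ=3/4); S_2(τ)=447797/210816

y_0=3 y_1=4 y_2=-4 y_3=4 y_4=0 y_5=4
S(23/4) = 447797/210816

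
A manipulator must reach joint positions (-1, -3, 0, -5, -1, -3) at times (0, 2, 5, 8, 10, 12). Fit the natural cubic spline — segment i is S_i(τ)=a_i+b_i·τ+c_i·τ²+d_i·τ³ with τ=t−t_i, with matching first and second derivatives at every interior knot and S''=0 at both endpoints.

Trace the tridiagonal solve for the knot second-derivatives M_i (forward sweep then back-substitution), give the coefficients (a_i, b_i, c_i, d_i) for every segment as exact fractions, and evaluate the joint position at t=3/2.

  seg 0: a=-1 b=-3232/1929 c=0 d=1303/7716
  seg 1: a=-3 b=677/1929 c=1303/1286 d=-9223/34722
  seg 2: a=0 b=-2861/3858 c=-2657/1929 d=12373/34722
  seg 3: a=-5 b=1187/1929 c=2353/1286 d=-1097/1929
  seg 4: a=-1 b=2141/1929 c=-2035/1286 d=2035/7716
S(3/2) = -60561/20576

Δ: Δ0=-1, Δ1=1, Δ2=-5/3, Δ3=2, Δ4=-1
row 1: diag=10, rhs=12; c'=3/10, d'=6/5
row 2: denom=12−3·3/10=111/10; d'=(-16−3·6/5)/(111/10)=-196/111
row 3: denom=10−3·10/37=340/37; d'=(22−3·-196/111)/(340/37)=101/34
row 4: denom=8−2·37/170=643/85; d'=(-18−2·101/34)/(643/85)=-2035/643
back: M4=-2035/643
back: M3=101/34−37/170·-2035/643=2353/643
back: M2=-196/111−10/37·2353/643=-5314/1929
back: M1=6/5−3/10·-5314/1929=1303/643
M: M0=0, M1=1303/643, M2=-5314/1929, M3=2353/643, M4=-2035/643, M5=0
seg 0: a=-1, c=M0/2=0, d=(M1−M0)/(6·2)=1303/7716, b=Δ0−h0·(2M0+M1)/6=-3232/1929
seg 1: a=-3, c=M1/2=1303/1286, d=(M2−M1)/(6·3)=-9223/34722, b=Δ1−h1·(2M1+M2)/6=677/1929
seg 2: a=0, c=M2/2=-2657/1929, d=(M3−M2)/(6·3)=12373/34722, b=Δ2−h2·(2M2+M3)/6=-2861/3858
seg 3: a=-5, c=M3/2=2353/1286, d=(M4−M3)/(6·2)=-1097/1929, b=Δ3−h3·(2M3+M4)/6=1187/1929
seg 4: a=-1, c=M4/2=-2035/1286, d=(M5−M4)/(6·2)=2035/7716, b=Δ4−h4·(2M4+M5)/6=2141/1929
t_q=3/2 → seg 0, τ=3/2; S=-1+-3232/1929·τ+0·τ²+1303/7716·τ³=-60561/20576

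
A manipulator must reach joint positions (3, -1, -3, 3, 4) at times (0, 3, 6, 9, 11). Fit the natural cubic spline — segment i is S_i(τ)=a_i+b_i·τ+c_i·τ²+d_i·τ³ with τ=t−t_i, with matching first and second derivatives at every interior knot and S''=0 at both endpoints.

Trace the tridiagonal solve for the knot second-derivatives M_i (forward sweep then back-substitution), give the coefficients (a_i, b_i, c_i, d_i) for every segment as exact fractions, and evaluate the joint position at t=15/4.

  seg 0: a=3 b=-355/276 c=0 d=-13/2484
  seg 1: a=-1 b=-197/138 c=-13/276 d=83/828
  seg 2: a=-3 b=275/276 c=59/69 d=-431/2484
  seg 3: a=3 b=199/138 c=-65/92 d=65/552
S(15/4) = -12099/5888

Δ: Δ0=-4/3, Δ1=-2/3, Δ2=2, Δ3=1/2
row 1: diag=12, rhs=4; c'=1/4, d'=1/3
row 2: denom=12−3·1/4=45/4; d'=(16−3·1/3)/(45/4)=4/3
row 3: denom=10−3·4/15=46/5; d'=(-9−3·4/3)/(46/5)=-65/46
back: M3=-65/46
back: M2=4/3−4/15·-65/46=118/69
back: M1=1/3−1/4·118/69=-13/138
M: M0=0, M1=-13/138, M2=118/69, M3=-65/46, M4=0
seg 0: a=3, c=M0/2=0, d=(M1−M0)/(6·3)=-13/2484, b=Δ0−h0·(2M0+M1)/6=-355/276
seg 1: a=-1, c=M1/2=-13/276, d=(M2−M1)/(6·3)=83/828, b=Δ1−h1·(2M1+M2)/6=-197/138
seg 2: a=-3, c=M2/2=59/69, d=(M3−M2)/(6·3)=-431/2484, b=Δ2−h2·(2M2+M3)/6=275/276
seg 3: a=3, c=M3/2=-65/92, d=(M4−M3)/(6·2)=65/552, b=Δ3−h3·(2M3+M4)/6=199/138
t_q=15/4 → seg 1, τ=3/4; S=-1+-197/138·τ+-13/276·τ²+83/828·τ³=-12099/5888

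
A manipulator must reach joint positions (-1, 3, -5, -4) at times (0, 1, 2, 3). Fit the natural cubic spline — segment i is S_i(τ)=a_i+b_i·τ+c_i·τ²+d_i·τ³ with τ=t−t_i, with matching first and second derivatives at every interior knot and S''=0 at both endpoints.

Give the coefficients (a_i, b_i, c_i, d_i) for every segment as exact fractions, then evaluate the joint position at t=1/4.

Δ: Δ0=4, Δ1=-8, Δ2=1
row 1: diag=4, rhs=-72; c'=1/4, d'=-18
row 2: denom=4−1·1/4=15/4; d'=(54−1·-18)/(15/4)=96/5
back: M2=96/5
back: M1=-18−1/4·96/5=-114/5
M: M0=0, M1=-114/5, M2=96/5, M3=0
seg 0: a=-1, c=M0/2=0, d=(M1−M0)/(6·1)=-19/5, b=Δ0−h0·(2M0+M1)/6=39/5
seg 1: a=3, c=M1/2=-57/5, d=(M2−M1)/(6·1)=7, b=Δ1−h1·(2M1+M2)/6=-18/5
seg 2: a=-5, c=M2/2=48/5, d=(M3−M2)/(6·1)=-16/5, b=Δ2−h2·(2M2+M3)/6=-27/5
t_q=1/4 → seg 0, τ=1/4; S=-1+39/5·τ+0·τ²+-19/5·τ³=57/64

  seg 0: a=-1 b=39/5 c=0 d=-19/5
  seg 1: a=3 b=-18/5 c=-57/5 d=7
  seg 2: a=-5 b=-27/5 c=48/5 d=-16/5
S(1/4) = 57/64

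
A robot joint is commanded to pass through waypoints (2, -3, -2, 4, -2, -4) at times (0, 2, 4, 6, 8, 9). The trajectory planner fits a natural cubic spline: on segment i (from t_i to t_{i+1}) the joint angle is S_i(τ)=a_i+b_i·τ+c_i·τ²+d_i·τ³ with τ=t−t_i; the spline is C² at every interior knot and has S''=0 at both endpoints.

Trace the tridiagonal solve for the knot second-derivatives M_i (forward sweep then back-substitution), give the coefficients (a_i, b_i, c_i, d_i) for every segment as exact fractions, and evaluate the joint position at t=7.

  seg 0: a=2 b=-3 c=0 d=1/8
  seg 1: a=-3 b=-3/2 c=3/4 d=1/8
  seg 2: a=-2 b=3 c=3/2 d=-3/4
  seg 3: a=4 b=0 c=-3 d=3/4
  seg 4: a=-2 b=-3 c=3/2 d=-1/2
S(7) = 7/4

Δ: Δ0=-5/2, Δ1=1/2, Δ2=3, Δ3=-3, Δ4=-2
row 1: diag=8, rhs=18; c'=1/4, d'=9/4
row 2: denom=8−2·1/4=15/2; d'=(15−2·9/4)/(15/2)=7/5
row 3: denom=8−2·4/15=112/15; d'=(-36−2·7/5)/(112/15)=-291/56
row 4: denom=6−2·15/56=153/28; d'=(6−2·-291/56)/(153/28)=3
back: M4=3
back: M3=-291/56−15/56·3=-6
back: M2=7/5−4/15·-6=3
back: M1=9/4−1/4·3=3/2
M: M0=0, M1=3/2, M2=3, M3=-6, M4=3, M5=0
seg 0: a=2, c=M0/2=0, d=(M1−M0)/(6·2)=1/8, b=Δ0−h0·(2M0+M1)/6=-3
seg 1: a=-3, c=M1/2=3/4, d=(M2−M1)/(6·2)=1/8, b=Δ1−h1·(2M1+M2)/6=-3/2
seg 2: a=-2, c=M2/2=3/2, d=(M3−M2)/(6·2)=-3/4, b=Δ2−h2·(2M2+M3)/6=3
seg 3: a=4, c=M3/2=-3, d=(M4−M3)/(6·2)=3/4, b=Δ3−h3·(2M3+M4)/6=0
seg 4: a=-2, c=M4/2=3/2, d=(M5−M4)/(6·1)=-1/2, b=Δ4−h4·(2M4+M5)/6=-3
t_q=7 → seg 3, τ=1; S=4+0·τ+-3·τ²+3/4·τ³=7/4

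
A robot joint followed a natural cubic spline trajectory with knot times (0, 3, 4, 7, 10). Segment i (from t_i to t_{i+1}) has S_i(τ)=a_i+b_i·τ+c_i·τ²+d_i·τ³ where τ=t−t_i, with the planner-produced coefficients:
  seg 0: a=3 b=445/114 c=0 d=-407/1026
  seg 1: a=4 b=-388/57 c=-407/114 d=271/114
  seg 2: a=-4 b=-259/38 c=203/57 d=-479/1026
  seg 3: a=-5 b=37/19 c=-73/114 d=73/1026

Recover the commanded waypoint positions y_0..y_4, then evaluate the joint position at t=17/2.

y_0 = S_0(0) = a_0 = 3
y_1 = S_1(0) = a_1 = 4
y_2 = S_2(0) = a_2 = -4
y_3 = S_3(0) = a_3 = -5
y_4 = S_3(3) = -3
t_q=17/2 is in segment 3 (τ=3/2); S_3(τ)=-997/304

y_0=3 y_1=4 y_2=-4 y_3=-5 y_4=-3
S(17/2) = -997/304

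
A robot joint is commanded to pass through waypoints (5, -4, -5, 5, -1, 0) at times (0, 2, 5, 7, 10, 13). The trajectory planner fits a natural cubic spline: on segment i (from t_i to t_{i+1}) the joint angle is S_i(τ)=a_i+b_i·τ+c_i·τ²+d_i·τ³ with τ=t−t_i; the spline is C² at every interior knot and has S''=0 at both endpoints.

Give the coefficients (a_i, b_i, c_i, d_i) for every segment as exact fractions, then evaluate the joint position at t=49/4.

Δ: Δ0=-9/2, Δ1=-1/3, Δ2=5, Δ3=-2, Δ4=1/3
row 1: diag=10, rhs=25; c'=3/10, d'=5/2
row 2: denom=10−3·3/10=91/10; d'=(32−3·5/2)/(91/10)=35/13
row 3: denom=10−2·20/91=870/91; d'=(-42−2·35/13)/(870/91)=-2156/435
row 4: denom=12−3·91/290=3207/290; d'=(14−3·-2156/435)/(3207/290)=8372/3207
back: M4=8372/3207
back: M3=-2156/435−91/290·8372/3207=-6174/1069
back: M2=35/13−20/91·-6174/1069=4235/1069
back: M1=5/2−3/10·4235/1069=1402/1069
M: M0=0, M1=1402/1069, M2=4235/1069, M3=-6174/1069, M4=8372/3207, M5=0
seg 0: a=5, c=M0/2=0, d=(M1−M0)/(6·2)=701/6414, b=Δ0−h0·(2M0+M1)/6=-31667/6414
seg 1: a=-4, c=M1/2=701/1069, d=(M2−M1)/(6·3)=2833/19242, b=Δ1−h1·(2M1+M2)/6=-23255/6414
seg 2: a=-5, c=M2/2=4235/2138, d=(M3−M2)/(6·2)=-10409/12828, b=Δ2−h2·(2M2+M3)/6=13739/3207
seg 3: a=5, c=M3/2=-3087/1069, d=(M4−M3)/(6·3)=13447/28863, b=Δ3−h3·(2M3+M4)/6=7922/3207
seg 4: a=-1, c=M4/2=4186/3207, d=(M5−M4)/(6·3)=-4186/28863, b=Δ4−h4·(2M4+M5)/6=-7303/3207
t_q=49/4 → seg 4, τ=9/4; S=-1+-7303/3207·τ+4186/3207·τ²+-4186/28863·τ³=-39947/34208

  seg 0: a=5 b=-31667/6414 c=0 d=701/6414
  seg 1: a=-4 b=-23255/6414 c=701/1069 d=2833/19242
  seg 2: a=-5 b=13739/3207 c=4235/2138 d=-10409/12828
  seg 3: a=5 b=7922/3207 c=-3087/1069 d=13447/28863
  seg 4: a=-1 b=-7303/3207 c=4186/3207 d=-4186/28863
S(49/4) = -39947/34208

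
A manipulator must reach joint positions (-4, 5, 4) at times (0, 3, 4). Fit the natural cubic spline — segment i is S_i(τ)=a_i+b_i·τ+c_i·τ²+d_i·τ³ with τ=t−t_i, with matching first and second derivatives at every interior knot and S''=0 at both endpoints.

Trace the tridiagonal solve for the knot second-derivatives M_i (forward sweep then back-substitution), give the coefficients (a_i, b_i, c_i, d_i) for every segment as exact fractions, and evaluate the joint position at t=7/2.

Δ: Δ0=3, Δ1=-1
row 1: diag=8, rhs=-24; c'=1/8, d'=-3
back: M1=-3
M: M0=0, M1=-3, M2=0
seg 0: a=-4, c=M0/2=0, d=(M1−M0)/(6·3)=-1/6, b=Δ0−h0·(2M0+M1)/6=9/2
seg 1: a=5, c=M1/2=-3/2, d=(M2−M1)/(6·1)=1/2, b=Δ1−h1·(2M1+M2)/6=0
t_q=7/2 → seg 1, τ=1/2; S=5+0·τ+-3/2·τ²+1/2·τ³=75/16

  seg 0: a=-4 b=9/2 c=0 d=-1/6
  seg 1: a=5 b=0 c=-3/2 d=1/2
S(7/2) = 75/16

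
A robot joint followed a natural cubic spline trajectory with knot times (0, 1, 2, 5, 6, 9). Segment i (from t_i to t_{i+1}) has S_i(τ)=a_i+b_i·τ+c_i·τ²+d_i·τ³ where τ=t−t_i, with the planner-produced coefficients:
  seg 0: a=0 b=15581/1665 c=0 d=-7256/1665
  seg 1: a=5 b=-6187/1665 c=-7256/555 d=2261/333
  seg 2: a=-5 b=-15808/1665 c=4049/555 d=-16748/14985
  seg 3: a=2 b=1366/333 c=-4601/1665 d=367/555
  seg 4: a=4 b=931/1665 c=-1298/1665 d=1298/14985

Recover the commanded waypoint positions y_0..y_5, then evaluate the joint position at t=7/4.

y_0 = S_0(0) = a_0 = 0
y_1 = S_1(0) = a_1 = 5
y_2 = S_2(0) = a_2 = -5
y_3 = S_3(0) = a_3 = 2
y_4 = S_4(0) = a_4 = 4
y_5 = S_4(3) = 1
t_q=7/4 is in segment 1 (τ=3/4); S_1(τ)=-80863/35520

y_0=0 y_1=5 y_2=-5 y_3=2 y_4=4 y_5=1
S(7/4) = -80863/35520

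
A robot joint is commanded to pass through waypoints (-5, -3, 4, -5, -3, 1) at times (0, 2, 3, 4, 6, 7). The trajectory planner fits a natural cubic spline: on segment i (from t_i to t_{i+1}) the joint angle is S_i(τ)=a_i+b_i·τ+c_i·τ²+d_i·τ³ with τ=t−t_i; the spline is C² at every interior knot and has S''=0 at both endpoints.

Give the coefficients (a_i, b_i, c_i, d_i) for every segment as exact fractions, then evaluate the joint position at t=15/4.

  seg 0: a=-5 b=-474/175 c=0 d=649/700
  seg 1: a=-3 b=1473/175 c=1947/350 d=-349/50
  seg 2: a=4 b=-489/350 c=-2691/175 d=2721/350
  seg 3: a=-5 b=-309/35 c=2781/350 d=-1061/700
  seg 4: a=-3 b=834/175 c=-201/175 d=67/175
S(15/4) = -54157/22400

Δ: Δ0=1, Δ1=7, Δ2=-9, Δ3=1, Δ4=4
row 1: diag=6, rhs=36; c'=1/6, d'=6
row 2: denom=4−1·1/6=23/6; d'=(-96−1·6)/(23/6)=-612/23
row 3: denom=6−1·6/23=132/23; d'=(60−1·-612/23)/(132/23)=166/11
row 4: denom=6−2·23/66=175/33; d'=(18−2·166/11)/(175/33)=-402/175
back: M4=-402/175
back: M3=166/11−23/66·-402/175=2781/175
back: M2=-612/23−6/23·2781/175=-5382/175
back: M1=6−1/6·-5382/175=1947/175
M: M0=0, M1=1947/175, M2=-5382/175, M3=2781/175, M4=-402/175, M5=0
seg 0: a=-5, c=M0/2=0, d=(M1−M0)/(6·2)=649/700, b=Δ0−h0·(2M0+M1)/6=-474/175
seg 1: a=-3, c=M1/2=1947/350, d=(M2−M1)/(6·1)=-349/50, b=Δ1−h1·(2M1+M2)/6=1473/175
seg 2: a=4, c=M2/2=-2691/175, d=(M3−M2)/(6·1)=2721/350, b=Δ2−h2·(2M2+M3)/6=-489/350
seg 3: a=-5, c=M3/2=2781/350, d=(M4−M3)/(6·2)=-1061/700, b=Δ3−h3·(2M3+M4)/6=-309/35
seg 4: a=-3, c=M4/2=-201/175, d=(M5−M4)/(6·1)=67/175, b=Δ4−h4·(2M4+M5)/6=834/175
t_q=15/4 → seg 2, τ=3/4; S=4+-489/350·τ+-2691/175·τ²+2721/350·τ³=-54157/22400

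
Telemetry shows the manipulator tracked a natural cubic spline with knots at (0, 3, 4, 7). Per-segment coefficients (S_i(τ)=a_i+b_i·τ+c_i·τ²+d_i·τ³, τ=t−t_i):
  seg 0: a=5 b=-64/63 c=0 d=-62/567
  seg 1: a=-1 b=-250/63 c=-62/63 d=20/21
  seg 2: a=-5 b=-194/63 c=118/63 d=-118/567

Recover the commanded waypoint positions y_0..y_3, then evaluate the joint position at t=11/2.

y_0 = S_0(0) = a_0 = 5
y_1 = S_1(0) = a_1 = -1
y_2 = S_2(0) = a_2 = -5
y_3 = S_2(3) = -3
t_q=11/2 is in segment 2 (τ=3/2); S_2(τ)=-171/28

y_0=5 y_1=-1 y_2=-5 y_3=-3
S(11/2) = -171/28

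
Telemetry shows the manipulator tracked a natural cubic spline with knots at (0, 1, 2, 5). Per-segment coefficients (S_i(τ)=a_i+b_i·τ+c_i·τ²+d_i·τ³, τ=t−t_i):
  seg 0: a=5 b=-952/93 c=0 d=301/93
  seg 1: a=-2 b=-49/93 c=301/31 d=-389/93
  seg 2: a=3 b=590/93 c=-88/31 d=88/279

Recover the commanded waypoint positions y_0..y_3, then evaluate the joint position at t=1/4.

y_0 = S_0(0) = a_0 = 5
y_1 = S_1(0) = a_1 = -2
y_2 = S_2(0) = a_2 = 3
y_3 = S_2(3) = 5
t_q=1/4 is in segment 0 (τ=1/4); S_0(τ)=4943/1984

y_0=5 y_1=-2 y_2=3 y_3=5
S(1/4) = 4943/1984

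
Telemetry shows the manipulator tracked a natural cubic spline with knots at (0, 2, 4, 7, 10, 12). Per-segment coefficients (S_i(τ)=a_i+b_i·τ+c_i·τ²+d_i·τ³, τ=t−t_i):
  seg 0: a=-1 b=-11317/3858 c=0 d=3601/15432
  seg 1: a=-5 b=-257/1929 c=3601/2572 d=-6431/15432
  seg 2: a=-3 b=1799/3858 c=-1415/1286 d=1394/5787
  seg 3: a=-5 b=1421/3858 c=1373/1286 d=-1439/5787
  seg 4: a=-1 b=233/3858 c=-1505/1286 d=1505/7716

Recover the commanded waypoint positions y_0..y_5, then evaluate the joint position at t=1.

y_0=-1 y_1=-5 y_2=-3 y_3=-5 y_4=-1 y_5=-4
S(1) = -19033/5144

y_0 = S_0(0) = a_0 = -1
y_1 = S_1(0) = a_1 = -5
y_2 = S_2(0) = a_2 = -3
y_3 = S_3(0) = a_3 = -5
y_4 = S_4(0) = a_4 = -1
y_5 = S_4(2) = -4
t_q=1 is in segment 0 (τ=1); S_0(τ)=-19033/5144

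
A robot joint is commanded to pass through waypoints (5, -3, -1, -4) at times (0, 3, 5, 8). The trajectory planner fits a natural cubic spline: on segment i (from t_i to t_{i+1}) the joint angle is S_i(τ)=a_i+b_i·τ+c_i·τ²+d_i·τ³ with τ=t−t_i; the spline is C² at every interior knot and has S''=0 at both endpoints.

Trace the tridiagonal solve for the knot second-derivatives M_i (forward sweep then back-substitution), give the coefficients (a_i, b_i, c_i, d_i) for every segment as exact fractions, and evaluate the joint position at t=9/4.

  seg 0: a=5 b=-63/16 c=0 d=61/432
  seg 1: a=-3 b=-1/8 c=61/48 d=-17/48
  seg 2: a=-1 b=17/24 c=-41/48 d=41/432
S(9/4) = -2305/1024

Δ: Δ0=-8/3, Δ1=1, Δ2=-1
row 1: diag=10, rhs=22; c'=1/5, d'=11/5
row 2: denom=10−2·1/5=48/5; d'=(-12−2·11/5)/(48/5)=-41/24
back: M2=-41/24
back: M1=11/5−1/5·-41/24=61/24
M: M0=0, M1=61/24, M2=-41/24, M3=0
seg 0: a=5, c=M0/2=0, d=(M1−M0)/(6·3)=61/432, b=Δ0−h0·(2M0+M1)/6=-63/16
seg 1: a=-3, c=M1/2=61/48, d=(M2−M1)/(6·2)=-17/48, b=Δ1−h1·(2M1+M2)/6=-1/8
seg 2: a=-1, c=M2/2=-41/48, d=(M3−M2)/(6·3)=41/432, b=Δ2−h2·(2M2+M3)/6=17/24
t_q=9/4 → seg 0, τ=9/4; S=5+-63/16·τ+0·τ²+61/432·τ³=-2305/1024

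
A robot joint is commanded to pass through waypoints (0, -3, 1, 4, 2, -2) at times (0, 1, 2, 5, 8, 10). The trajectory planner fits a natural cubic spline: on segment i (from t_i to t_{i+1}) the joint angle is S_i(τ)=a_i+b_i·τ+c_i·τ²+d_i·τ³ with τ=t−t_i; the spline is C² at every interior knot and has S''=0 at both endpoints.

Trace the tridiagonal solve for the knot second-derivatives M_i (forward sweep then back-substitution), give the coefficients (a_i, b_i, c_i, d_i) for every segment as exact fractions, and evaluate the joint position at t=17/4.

  seg 0: a=0 b=-15124/3081 c=0 d=5881/3081
  seg 1: a=-3 b=2519/3081 c=5881/1027 d=-7838/3081
  seg 2: a=1 b=14291/3081 c=-1957/1027 d=6403/27729
  seg 3: a=4 b=-1726/3081 c=532/3081 d=-148/2133
  seg 4: a=2 b=-4306/3081 c=-464/1027 d=232/3081
S(17/4) = 290509/65728

Δ: Δ0=-3, Δ1=4, Δ2=1, Δ3=-2/3, Δ4=-2
row 1: diag=4, rhs=42; c'=1/4, d'=21/2
row 2: denom=8−1·1/4=31/4; d'=(-18−1·21/2)/(31/4)=-114/31
row 3: denom=12−3·12/31=336/31; d'=(-10−3·-114/31)/(336/31)=2/21
row 4: denom=10−3·31/112=1027/112; d'=(-8−3·2/21)/(1027/112)=-928/1027
back: M4=-928/1027
back: M3=2/21−31/112·-928/1027=1064/3081
back: M2=-114/31−12/31·1064/3081=-3914/1027
back: M1=21/2−1/4·-3914/1027=11762/1027
M: M0=0, M1=11762/1027, M2=-3914/1027, M3=1064/3081, M4=-928/1027, M5=0
seg 0: a=0, c=M0/2=0, d=(M1−M0)/(6·1)=5881/3081, b=Δ0−h0·(2M0+M1)/6=-15124/3081
seg 1: a=-3, c=M1/2=5881/1027, d=(M2−M1)/(6·1)=-7838/3081, b=Δ1−h1·(2M1+M2)/6=2519/3081
seg 2: a=1, c=M2/2=-1957/1027, d=(M3−M2)/(6·3)=6403/27729, b=Δ2−h2·(2M2+M3)/6=14291/3081
seg 3: a=4, c=M3/2=532/3081, d=(M4−M3)/(6·3)=-148/2133, b=Δ3−h3·(2M3+M4)/6=-1726/3081
seg 4: a=2, c=M4/2=-464/1027, d=(M5−M4)/(6·2)=232/3081, b=Δ4−h4·(2M4+M5)/6=-4306/3081
t_q=17/4 → seg 2, τ=9/4; S=1+14291/3081·τ+-1957/1027·τ²+6403/27729·τ³=290509/65728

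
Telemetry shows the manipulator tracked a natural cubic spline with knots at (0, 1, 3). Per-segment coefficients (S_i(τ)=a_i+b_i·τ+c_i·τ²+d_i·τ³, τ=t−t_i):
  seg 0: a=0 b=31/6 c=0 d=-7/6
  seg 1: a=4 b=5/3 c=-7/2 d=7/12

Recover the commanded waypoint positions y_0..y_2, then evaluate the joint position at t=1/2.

y_0 = S_0(0) = a_0 = 0
y_1 = S_1(0) = a_1 = 4
y_2 = S_1(2) = -2
t_q=1/2 is in segment 0 (τ=1/2); S_0(τ)=39/16

y_0=0 y_1=4 y_2=-2
S(1/2) = 39/16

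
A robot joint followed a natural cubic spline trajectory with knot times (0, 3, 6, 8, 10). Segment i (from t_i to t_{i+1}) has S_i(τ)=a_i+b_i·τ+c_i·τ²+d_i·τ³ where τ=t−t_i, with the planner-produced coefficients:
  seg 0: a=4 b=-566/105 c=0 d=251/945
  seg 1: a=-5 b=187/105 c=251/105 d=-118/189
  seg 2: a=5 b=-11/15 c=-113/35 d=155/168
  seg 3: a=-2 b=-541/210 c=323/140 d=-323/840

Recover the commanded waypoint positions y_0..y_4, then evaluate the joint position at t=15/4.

y_0 = S_0(0) = a_0 = 4
y_1 = S_1(0) = a_1 = -5
y_2 = S_2(0) = a_2 = 5
y_3 = S_3(0) = a_3 = -2
y_4 = S_3(2) = -1
t_q=15/4 is in segment 1 (τ=3/4); S_1(τ)=-2893/1120

y_0=4 y_1=-5 y_2=5 y_3=-2 y_4=-1
S(15/4) = -2893/1120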